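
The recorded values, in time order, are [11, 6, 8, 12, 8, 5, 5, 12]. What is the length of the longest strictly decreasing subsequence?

3

Let dp[i] be the longest strictly decreasing subsequence ending at i:
i:      1  2  3  4  5  6  7  8
a[i]:  11  6  8 12  8  5  5 12
dp:     1  2  2  1  2  3  3  1
Maximum is 3.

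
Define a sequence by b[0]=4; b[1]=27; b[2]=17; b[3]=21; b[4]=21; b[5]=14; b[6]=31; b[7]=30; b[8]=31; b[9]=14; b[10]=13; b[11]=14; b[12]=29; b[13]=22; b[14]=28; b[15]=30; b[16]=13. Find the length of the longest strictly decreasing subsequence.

5

Let dp[i] be the longest strictly decreasing subsequence ending at i:
i:      0  1  2  3  4  5  6  7  8  9 10 11 12 13 14 15 16
b[i]:   4 27 17 21 21 14 31 30 31 14 13 14 29 22 28 30 13
dp:     1  1  2  2  2  3  1  2  1  3  4  3  3  4  4  2  5
Maximum is 5.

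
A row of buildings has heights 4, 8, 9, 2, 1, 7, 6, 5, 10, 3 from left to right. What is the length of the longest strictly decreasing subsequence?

5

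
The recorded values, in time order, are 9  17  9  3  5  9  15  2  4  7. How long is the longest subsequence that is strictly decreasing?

4

Let dp[i] be the longest strictly decreasing subsequence ending at i:
i:      1  2  3  4  5  6  7  8  9 10
a[i]:   9 17  9  3  5  9 15  2  4  7
dp:     1  1  2  3  3  2  2  4  4  3
Maximum is 4.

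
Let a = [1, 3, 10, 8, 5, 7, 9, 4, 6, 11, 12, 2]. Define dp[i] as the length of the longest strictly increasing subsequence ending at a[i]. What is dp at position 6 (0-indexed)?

5

dp[i] = 1 + max{dp[j] : j<i, a[j]<a[i]} (or 1 if no such j):
i:      0  1  2  3  4  5  6  7  8  9 10 11
a[i]:   1  3 10  8  5  7  9  4  6 11 12  2
dp:     1  2  3  3  3  4  5  3  4  6  7  2
At index 6 the value is 5.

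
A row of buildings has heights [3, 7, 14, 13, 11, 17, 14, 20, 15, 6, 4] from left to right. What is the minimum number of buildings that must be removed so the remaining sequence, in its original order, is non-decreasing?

Fewest deletions = n − (longest non-decreasing subsequence).
i:      1  2  3  4  5  6  7  8  9 10 11
a[i]:   3  7 14 13 11 17 14 20 15  6  4
dp:     1  2  3  3  3  4  4  5  5  2  2
max dp = 5, so deletions = 11 − 5 = 6.

6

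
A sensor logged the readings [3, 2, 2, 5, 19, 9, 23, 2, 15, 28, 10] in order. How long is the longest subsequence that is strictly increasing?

Track the smallest tail for each achievable length (strict):
3 → extends → [3]
2 → replaces 3 → [2]
2 → already a tail → [2]
5 → extends → [2, 5]
19 → extends → [2, 5, 19]
9 → replaces 19 → [2, 5, 9]
23 → extends → [2, 5, 9, 23]
2 → already a tail → [2, 5, 9, 23]
15 → replaces 23 → [2, 5, 9, 15]
28 → extends → [2, 5, 9, 15, 28]
10 → replaces 15 → [2, 5, 9, 10, 28]
Five tails, so the longest strictly increasing subsequence has length 5 (e.g. 3, 5, 19, 23, 28).

5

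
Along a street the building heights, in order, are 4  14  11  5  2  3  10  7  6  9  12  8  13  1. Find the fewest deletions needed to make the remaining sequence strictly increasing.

Fewest deletions = n − (longest strictly increasing subsequence).
i:      1  2  3  4  5  6  7  8  9 10 11 12 13 14
a[i]:   4 14 11  5  2  3 10  7  6  9 12  8 13  1
dp:     1  2  2  2  1  2  3  3  3  4  5  4  6  1
max dp = 6, so deletions = 14 − 6 = 8.

8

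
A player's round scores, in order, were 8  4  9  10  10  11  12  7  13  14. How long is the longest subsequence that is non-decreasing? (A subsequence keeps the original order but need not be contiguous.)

8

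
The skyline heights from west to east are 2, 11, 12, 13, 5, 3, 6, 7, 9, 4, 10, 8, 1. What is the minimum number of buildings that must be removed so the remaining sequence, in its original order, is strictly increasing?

Fewest deletions = n − (longest strictly increasing subsequence).
Patience tails:
2 → extends → [2]
11 → extends → [2, 11]
12 → extends → [2, 11, 12]
13 → extends → [2, 11, 12, 13]
5 → replaces 11 → [2, 5, 12, 13]
3 → replaces 5 → [2, 3, 12, 13]
6 → replaces 12 → [2, 3, 6, 13]
7 → replaces 13 → [2, 3, 6, 7]
9 → extends → [2, 3, 6, 7, 9]
4 → replaces 6 → [2, 3, 4, 7, 9]
10 → extends → [2, 3, 4, 7, 9, 10]
8 → replaces 9 → [2, 3, 4, 7, 8, 10]
1 → replaces 2 → [1, 3, 4, 7, 8, 10]
Longest strictly increasing subsequence has length 6, so deletions = 13 − 6 = 7.

7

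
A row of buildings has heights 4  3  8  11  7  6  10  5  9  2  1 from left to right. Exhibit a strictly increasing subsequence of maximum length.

4, 8, 11

Patience tails give the LIS length; then backtrack through the dp parents:
4 → extends → [4]
3 → replaces 4 → [3]
8 → extends → [3, 8]
11 → extends → [3, 8, 11]
7 → replaces 8 → [3, 7, 11]
6 → replaces 7 → [3, 6, 11]
10 → replaces 11 → [3, 6, 10]
5 → replaces 6 → [3, 5, 10]
9 → replaces 10 → [3, 5, 9]
2 → replaces 3 → [2, 5, 9]
1 → replaces 2 → [1, 5, 9]
Length 3; one witness is 4, 8, 11.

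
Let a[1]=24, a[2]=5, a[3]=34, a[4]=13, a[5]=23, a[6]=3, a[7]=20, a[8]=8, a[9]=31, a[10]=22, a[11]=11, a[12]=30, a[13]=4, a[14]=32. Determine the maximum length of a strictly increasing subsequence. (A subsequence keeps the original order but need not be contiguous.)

Track the smallest tail for each achievable length (strict):
24 → extends → [24]
5 → replaces 24 → [5]
34 → extends → [5, 34]
13 → replaces 34 → [5, 13]
23 → extends → [5, 13, 23]
3 → replaces 5 → [3, 13, 23]
20 → replaces 23 → [3, 13, 20]
8 → replaces 13 → [3, 8, 20]
31 → extends → [3, 8, 20, 31]
22 → replaces 31 → [3, 8, 20, 22]
11 → replaces 20 → [3, 8, 11, 22]
30 → extends → [3, 8, 11, 22, 30]
4 → replaces 8 → [3, 4, 11, 22, 30]
32 → extends → [3, 4, 11, 22, 30, 32]
Six tails, so the longest strictly increasing subsequence has length 6 (e.g. 5, 13, 20, 22, 30, 32).

6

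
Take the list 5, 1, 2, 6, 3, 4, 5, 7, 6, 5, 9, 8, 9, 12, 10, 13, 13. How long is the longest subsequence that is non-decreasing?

11

Let dp[i] be the length of the longest such subsequence ending at index i:
i:      1  2  3  4  5  6  7  8  9 10 11 12 13 14 15 16 17
a[i]:   5  1  2  6  3  4  5  7  6  5  9  8  9 12 10 13 13
dp:     1  1  2  3  3  4  5  6  6  6  7  7  8  9  9 10 11
Maximum dp value is 11.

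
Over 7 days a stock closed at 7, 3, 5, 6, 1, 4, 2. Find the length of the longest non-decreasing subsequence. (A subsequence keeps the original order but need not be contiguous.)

3

Let dp[i] be the length of the longest such subsequence ending at index i:
i:     1 2 3 4 5 6 7
a[i]:  7 3 5 6 1 4 2
dp:    1 1 2 3 1 2 2
Maximum dp value is 3.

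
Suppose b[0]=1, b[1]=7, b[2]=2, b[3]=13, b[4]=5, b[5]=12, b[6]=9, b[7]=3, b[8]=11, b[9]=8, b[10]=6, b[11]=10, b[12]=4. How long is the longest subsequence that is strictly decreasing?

Let dp[i] be the longest strictly decreasing subsequence ending at i:
i:      0  1  2  3  4  5  6  7  8  9 10 11 12
b[i]:   1  7  2 13  5 12  9  3 11  8  6 10  4
dp:     1  1  2  1  2  2  3  4  3  4  5  4  6
Maximum is 6.

6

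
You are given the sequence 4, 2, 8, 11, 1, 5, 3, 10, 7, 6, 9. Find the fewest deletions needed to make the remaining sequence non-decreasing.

7

Fewest deletions = n − (longest non-decreasing subsequence).
Patience tails:
4 → extends → [4]
2 → replaces 4 → [2]
8 → extends → [2, 8]
11 → extends → [2, 8, 11]
1 → replaces 2 → [1, 8, 11]
5 → replaces 8 → [1, 5, 11]
3 → replaces 5 → [1, 3, 11]
10 → replaces 11 → [1, 3, 10]
7 → replaces 10 → [1, 3, 7]
6 → replaces 7 → [1, 3, 6]
9 → extends → [1, 3, 6, 9]
Longest non-decreasing subsequence has length 4, so deletions = 11 − 4 = 7.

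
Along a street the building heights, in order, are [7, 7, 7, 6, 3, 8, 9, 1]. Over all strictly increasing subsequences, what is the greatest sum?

24

Let S[i] be the best sum of a strictly increasing subsequence ending at i:
i:      1  2  3  4  5  6  7  8
a[i]:   7  7  7  6  3  8  9  1
S:      7  7  7  6  3 15 24  1
Maximum is 24 (e.g. 7 + 8 + 9).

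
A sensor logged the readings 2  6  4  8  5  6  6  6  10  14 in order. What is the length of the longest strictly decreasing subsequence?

2

Negate each value so 'decreasing' becomes 'increasing', then run patience tails on the negated sequence:
-2 → extends → [-2]
-6 → replaces -2 → [-6]
-4 → extends → [-6, -4]
-8 → replaces -6 → [-8, -4]
-5 → replaces -4 → [-8, -5]
-6 → replaces -5 → [-8, -6]
-6 → already a tail → [-8, -6]
-6 → already a tail → [-8, -6]
-10 → replaces -8 → [-10, -6]
-14 → replaces -10 → [-14, -6]
Two tails, so the longest strictly decreasing subsequence of the original has length 2.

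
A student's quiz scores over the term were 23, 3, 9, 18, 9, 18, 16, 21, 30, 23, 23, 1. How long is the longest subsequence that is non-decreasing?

Let dp[i] be the length of the longest such subsequence ending at index i:
i:      1  2  3  4  5  6  7  8  9 10 11 12
a[i]:  23  3  9 18  9 18 16 21 30 23 23  1
dp:     1  1  2  3  3  4  4  5  6  6  7  1
Maximum dp value is 7.

7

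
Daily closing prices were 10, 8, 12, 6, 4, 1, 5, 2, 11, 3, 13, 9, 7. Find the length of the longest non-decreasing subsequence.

Track the smallest tail for each achievable length (allowing ties):
10 → extends → [10]
8 → replaces 10 → [8]
12 → extends → [8, 12]
6 → replaces 8 → [6, 12]
4 → replaces 6 → [4, 12]
1 → replaces 4 → [1, 12]
5 → replaces 12 → [1, 5]
2 → replaces 5 → [1, 2]
11 → extends → [1, 2, 11]
3 → replaces 11 → [1, 2, 3]
13 → extends → [1, 2, 3, 13]
9 → replaces 13 → [1, 2, 3, 9]
7 → replaces 9 → [1, 2, 3, 7]
Four tails, so the longest non-decreasing subsequence has length 4 (e.g. 4, 5, 11, 13).

4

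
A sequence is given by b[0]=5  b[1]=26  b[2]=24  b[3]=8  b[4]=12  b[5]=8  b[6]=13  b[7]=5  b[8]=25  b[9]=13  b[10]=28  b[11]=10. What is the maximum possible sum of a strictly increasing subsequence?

Let S[i] be the best sum of a strictly increasing subsequence ending at i:
i:      0  1  2  3  4  5  6  7  8  9 10 11
b[i]:   5 26 24  8 12  8 13  5 25 13 28 10
S:      5 31 29 13 25 13 38  5 63 38 91 23
Maximum is 91 (e.g. 5 + 8 + 12 + 13 + 25 + 28).

91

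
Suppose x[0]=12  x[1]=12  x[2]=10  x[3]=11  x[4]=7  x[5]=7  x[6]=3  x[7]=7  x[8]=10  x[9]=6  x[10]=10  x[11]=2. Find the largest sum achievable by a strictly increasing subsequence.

Let S[i] be the best sum of a strictly increasing subsequence ending at i:
i:      0  1  2  3  4  5  6  7  8  9 10 11
x[i]:  12 12 10 11  7  7  3  7 10  6 10  2
S:     12 12 10 21  7  7  3 10 20  9 20  2
Maximum is 21 (e.g. 10 + 11).

21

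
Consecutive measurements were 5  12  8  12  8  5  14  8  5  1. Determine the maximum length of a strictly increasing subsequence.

4

Let dp[i] be the length of the longest such subsequence ending at index i:
i:      1  2  3  4  5  6  7  8  9 10
a[i]:   5 12  8 12  8  5 14  8  5  1
dp:     1  2  2  3  2  1  4  2  1  1
Maximum dp value is 4.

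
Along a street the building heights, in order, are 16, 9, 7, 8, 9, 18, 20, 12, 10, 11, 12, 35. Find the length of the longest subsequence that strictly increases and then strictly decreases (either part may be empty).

7

inc[i] = longest strictly increasing subsequence ending at i; dec[i] = longest strictly decreasing subsequence starting at i:
i:      1  2  3  4  5  6  7  8  9 10 11 12
a[i]:  16  9  7  8  9 18 20 12 10 11 12 35
inc:    1  1  1  2  3  4  5  4  4  5  6  7
dec:    3  2  1  1  1  3  3  2  1  1  1  1
Best peak at i=7 (value 20): inc=5, dec=3, length 5+3−1 = 7.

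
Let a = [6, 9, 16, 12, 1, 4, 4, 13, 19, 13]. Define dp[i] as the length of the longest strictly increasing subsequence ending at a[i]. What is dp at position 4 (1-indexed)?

dp[i] = 1 + max{dp[j] : j<i, a[j]<a[i]} (or 1 if no such j):
i:      1  2  3  4  5  6  7  8  9 10
a[i]:   6  9 16 12  1  4  4 13 19 13
dp:     1  2  3  3  1  2  2  4  5  4
At index 4 the value is 3.

3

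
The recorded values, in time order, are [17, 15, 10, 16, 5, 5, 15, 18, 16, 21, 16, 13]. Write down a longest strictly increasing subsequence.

15, 16, 18, 21

Patience tails give the LIS length; then backtrack through the dp parents:
17 → extends → [17]
15 → replaces 17 → [15]
10 → replaces 15 → [10]
16 → extends → [10, 16]
5 → replaces 10 → [5, 16]
5 → already a tail → [5, 16]
15 → replaces 16 → [5, 15]
18 → extends → [5, 15, 18]
16 → replaces 18 → [5, 15, 16]
21 → extends → [5, 15, 16, 21]
16 → already a tail → [5, 15, 16, 21]
13 → replaces 15 → [5, 13, 16, 21]
Length 4; one witness is 15, 16, 18, 21.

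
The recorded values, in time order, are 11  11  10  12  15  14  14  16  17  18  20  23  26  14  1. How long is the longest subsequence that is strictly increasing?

9

Track the smallest tail for each achievable length (strict):
11 → extends → [11]
11 → already a tail → [11]
10 → replaces 11 → [10]
12 → extends → [10, 12]
15 → extends → [10, 12, 15]
14 → replaces 15 → [10, 12, 14]
14 → already a tail → [10, 12, 14]
16 → extends → [10, 12, 14, 16]
17 → extends → [10, 12, 14, 16, 17]
18 → extends → [10, 12, 14, 16, 17, 18]
20 → extends → [10, 12, 14, 16, 17, 18, 20]
23 → extends → [10, 12, 14, 16, 17, 18, 20, 23]
26 → extends → [10, 12, 14, 16, 17, 18, 20, 23, 26]
14 → already a tail → [10, 12, 14, 16, 17, 18, 20, 23, 26]
1 → replaces 10 → [1, 12, 14, 16, 17, 18, 20, 23, 26]
Nine tails, so the longest strictly increasing subsequence has length 9 (e.g. 11, 12, 15, 16, 17, 18, 20, 23, 26).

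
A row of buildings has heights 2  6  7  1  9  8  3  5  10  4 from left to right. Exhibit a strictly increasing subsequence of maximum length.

2, 6, 7, 9, 10

Patience tails give the LIS length; then backtrack through the dp parents:
2 → extends → [2]
6 → extends → [2, 6]
7 → extends → [2, 6, 7]
1 → replaces 2 → [1, 6, 7]
9 → extends → [1, 6, 7, 9]
8 → replaces 9 → [1, 6, 7, 8]
3 → replaces 6 → [1, 3, 7, 8]
5 → replaces 7 → [1, 3, 5, 8]
10 → extends → [1, 3, 5, 8, 10]
4 → replaces 5 → [1, 3, 4, 8, 10]
Length 5; one witness is 2, 6, 7, 9, 10.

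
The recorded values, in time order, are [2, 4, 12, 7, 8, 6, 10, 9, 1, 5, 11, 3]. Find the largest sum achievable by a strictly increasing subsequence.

42

Let S[i] be the best sum of a strictly increasing subsequence ending at i:
i:      1  2  3  4  5  6  7  8  9 10 11 12
a[i]:   2  4 12  7  8  6 10  9  1  5 11  3
S:      2  6 18 13 21 12 31 30  1 11 42  5
Maximum is 42 (e.g. 2 + 4 + 7 + 8 + 10 + 11).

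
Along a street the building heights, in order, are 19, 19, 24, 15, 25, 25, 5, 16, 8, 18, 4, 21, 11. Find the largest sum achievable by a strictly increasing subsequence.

70

Let S[i] be the best sum of a strictly increasing subsequence ending at i:
i:      1  2  3  4  5  6  7  8  9 10 11 12 13
a[i]:  19 19 24 15 25 25  5 16  8 18  4 21 11
S:     19 19 43 15 68 68  5 31 13 49  4 70 24
Maximum is 70 (e.g. 15 + 16 + 18 + 21).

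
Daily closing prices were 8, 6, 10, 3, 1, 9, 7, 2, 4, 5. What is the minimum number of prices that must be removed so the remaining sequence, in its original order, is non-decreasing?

Fewest deletions = n − (longest non-decreasing subsequence).
i:      1  2  3  4  5  6  7  8  9 10
a[i]:   8  6 10  3  1  9  7  2  4  5
dp:     1  1  2  1  1  2  2  2  3  4
max dp = 4, so deletions = 10 − 4 = 6.

6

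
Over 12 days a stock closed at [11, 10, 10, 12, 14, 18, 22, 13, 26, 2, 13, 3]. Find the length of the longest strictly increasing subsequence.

6

Let dp[i] be the length of the longest such subsequence ending at index i:
i:      1  2  3  4  5  6  7  8  9 10 11 12
a[i]:  11 10 10 12 14 18 22 13 26  2 13  3
dp:     1  1  1  2  3  4  5  3  6  1  3  2
Maximum dp value is 6.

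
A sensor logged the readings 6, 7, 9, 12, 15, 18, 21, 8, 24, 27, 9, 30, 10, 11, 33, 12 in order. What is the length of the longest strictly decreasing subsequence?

2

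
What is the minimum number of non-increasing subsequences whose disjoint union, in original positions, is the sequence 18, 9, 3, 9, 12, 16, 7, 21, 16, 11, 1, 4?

5

The minimum number of non-increasing subsequences covering a sequence equals the length of its longest strictly increasing subsequence.
LIS length is 5 (e.g. 3, 9, 12, 16, 21), so 5 piles are needed.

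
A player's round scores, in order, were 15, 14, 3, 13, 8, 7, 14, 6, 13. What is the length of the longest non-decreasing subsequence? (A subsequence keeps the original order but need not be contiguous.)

Let dp[i] be the length of the longest such subsequence ending at index i:
i:      1  2  3  4  5  6  7  8  9
a[i]:  15 14  3 13  8  7 14  6 13
dp:     1  1  1  2  2  2  3  2  3
Maximum dp value is 3.

3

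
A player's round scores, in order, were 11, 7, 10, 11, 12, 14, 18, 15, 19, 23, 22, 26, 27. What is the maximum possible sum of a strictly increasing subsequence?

Let S[i] be the best sum of a strictly increasing subsequence ending at i:
i:       1   2   3   4   5   6   7   8   9  10  11  12  13
a[i]:   11   7  10  11  12  14  18  15  19  23  22  26  27
S:      11   7  17  28  40  54  72  69  91 114 113 140 167
Maximum is 167 (e.g. 7 + 10 + 11 + 12 + 14 + 18 + 19 + 23 + 26 + 27).

167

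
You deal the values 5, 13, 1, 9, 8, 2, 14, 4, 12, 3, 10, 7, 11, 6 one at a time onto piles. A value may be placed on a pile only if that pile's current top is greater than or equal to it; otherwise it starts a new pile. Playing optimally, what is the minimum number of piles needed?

Place each on the leftmost legal pile:
5 → new pile 1 (tops now [5])
13 → new pile 2 (tops now [5, 13])
1 → pile 1 (tops now [1, 13])
9 → pile 2 (tops now [1, 9])
8 → pile 2 (tops now [1, 8])
2 → pile 2 (tops now [1, 2])
14 → new pile 3 (tops now [1, 2, 14])
4 → pile 3 (tops now [1, 2, 4])
12 → new pile 4 (tops now [1, 2, 4, 12])
3 → pile 3 (tops now [1, 2, 3, 12])
10 → pile 4 (tops now [1, 2, 3, 10])
7 → pile 4 (tops now [1, 2, 3, 7])
11 → new pile 5 (tops now [1, 2, 3, 7, 11])
6 → pile 4 (tops now [1, 2, 3, 6, 11])
Five piles.

5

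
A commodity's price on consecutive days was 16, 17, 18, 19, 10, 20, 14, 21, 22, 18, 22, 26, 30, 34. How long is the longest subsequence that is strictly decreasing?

Let dp[i] be the longest strictly decreasing subsequence ending at i:
i:      1  2  3  4  5  6  7  8  9 10 11 12 13 14
a[i]:  16 17 18 19 10 20 14 21 22 18 22 26 30 34
dp:     1  1  1  1  2  1  2  1  1  2  1  1  1  1
Maximum is 2.

2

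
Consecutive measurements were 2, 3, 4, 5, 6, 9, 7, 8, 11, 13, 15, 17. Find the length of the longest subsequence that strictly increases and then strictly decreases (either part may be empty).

11

inc[i] = longest strictly increasing subsequence ending at i; dec[i] = longest strictly decreasing subsequence starting at i:
i:      1  2  3  4  5  6  7  8  9 10 11 12
a[i]:   2  3  4  5  6  9  7  8 11 13 15 17
inc:    1  2  3  4  5  6  6  7  8  9 10 11
dec:    1  1  1  1  1  2  1  1  1  1  1  1
Best peak at i=12 (value 17): inc=11, dec=1, length 11+1−1 = 11.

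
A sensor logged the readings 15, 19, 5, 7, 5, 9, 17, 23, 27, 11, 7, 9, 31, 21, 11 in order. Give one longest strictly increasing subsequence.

5, 7, 9, 17, 23, 27, 31

Patience tails give the LIS length; then backtrack through the dp parents:
15 → extends → [15]
19 → extends → [15, 19]
5 → replaces 15 → [5, 19]
7 → replaces 19 → [5, 7]
5 → already a tail → [5, 7]
9 → extends → [5, 7, 9]
17 → extends → [5, 7, 9, 17]
23 → extends → [5, 7, 9, 17, 23]
27 → extends → [5, 7, 9, 17, 23, 27]
11 → replaces 17 → [5, 7, 9, 11, 23, 27]
7 → already a tail → [5, 7, 9, 11, 23, 27]
9 → already a tail → [5, 7, 9, 11, 23, 27]
31 → extends → [5, 7, 9, 11, 23, 27, 31]
21 → replaces 23 → [5, 7, 9, 11, 21, 27, 31]
11 → already a tail → [5, 7, 9, 11, 21, 27, 31]
Length 7; one witness is 5, 7, 9, 17, 23, 27, 31.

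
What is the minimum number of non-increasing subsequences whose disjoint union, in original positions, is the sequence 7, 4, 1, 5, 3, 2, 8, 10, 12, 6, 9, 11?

5

The minimum number of non-increasing subsequences covering a sequence equals the length of its longest strictly increasing subsequence.
LIS length is 5 (e.g. 4, 5, 8, 10, 12), so 5 piles are needed.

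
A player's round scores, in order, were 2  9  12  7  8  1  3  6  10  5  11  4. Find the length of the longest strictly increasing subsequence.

5

Track the smallest tail for each achievable length (strict):
2 → extends → [2]
9 → extends → [2, 9]
12 → extends → [2, 9, 12]
7 → replaces 9 → [2, 7, 12]
8 → replaces 12 → [2, 7, 8]
1 → replaces 2 → [1, 7, 8]
3 → replaces 7 → [1, 3, 8]
6 → replaces 8 → [1, 3, 6]
10 → extends → [1, 3, 6, 10]
5 → replaces 6 → [1, 3, 5, 10]
11 → extends → [1, 3, 5, 10, 11]
4 → replaces 5 → [1, 3, 4, 10, 11]
Five tails, so the longest strictly increasing subsequence has length 5 (e.g. 2, 7, 8, 10, 11).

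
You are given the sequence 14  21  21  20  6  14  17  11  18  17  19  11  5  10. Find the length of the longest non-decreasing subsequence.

Track the smallest tail for each achievable length (allowing ties):
14 → extends → [14]
21 → extends → [14, 21]
21 → extends → [14, 21, 21]
20 → replaces 21 → [14, 20, 21]
6 → replaces 14 → [6, 20, 21]
14 → replaces 20 → [6, 14, 21]
17 → replaces 21 → [6, 14, 17]
11 → replaces 14 → [6, 11, 17]
18 → extends → [6, 11, 17, 18]
17 → replaces 18 → [6, 11, 17, 17]
19 → extends → [6, 11, 17, 17, 19]
11 → replaces 17 → [6, 11, 11, 17, 19]
5 → replaces 6 → [5, 11, 11, 17, 19]
10 → replaces 11 → [5, 10, 11, 17, 19]
Five tails, so the longest non-decreasing subsequence has length 5 (e.g. 14, 14, 17, 18, 19).

5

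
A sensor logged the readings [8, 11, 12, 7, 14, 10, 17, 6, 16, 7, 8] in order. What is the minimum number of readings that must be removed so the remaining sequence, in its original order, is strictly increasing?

Fewest deletions = n − (longest strictly increasing subsequence).
i:      1  2  3  4  5  6  7  8  9 10 11
a[i]:   8 11 12  7 14 10 17  6 16  7  8
dp:     1  2  3  1  4  2  5  1  5  2  3
max dp = 5, so deletions = 11 − 5 = 6.

6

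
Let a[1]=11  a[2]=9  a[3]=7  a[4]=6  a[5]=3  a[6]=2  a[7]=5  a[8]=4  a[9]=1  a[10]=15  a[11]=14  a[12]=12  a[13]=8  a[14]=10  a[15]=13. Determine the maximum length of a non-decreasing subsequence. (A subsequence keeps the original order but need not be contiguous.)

Track the smallest tail for each achievable length (allowing ties):
11 → extends → [11]
9 → replaces 11 → [9]
7 → replaces 9 → [7]
6 → replaces 7 → [6]
3 → replaces 6 → [3]
2 → replaces 3 → [2]
5 → extends → [2, 5]
4 → replaces 5 → [2, 4]
1 → replaces 2 → [1, 4]
15 → extends → [1, 4, 15]
14 → replaces 15 → [1, 4, 14]
12 → replaces 14 → [1, 4, 12]
8 → replaces 12 → [1, 4, 8]
10 → extends → [1, 4, 8, 10]
13 → extends → [1, 4, 8, 10, 13]
Five tails, so the longest non-decreasing subsequence has length 5 (e.g. 3, 5, 8, 10, 13).

5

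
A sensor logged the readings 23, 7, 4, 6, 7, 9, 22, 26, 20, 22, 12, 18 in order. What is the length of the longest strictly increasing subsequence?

6

Track the smallest tail for each achievable length (strict):
23 → extends → [23]
7 → replaces 23 → [7]
4 → replaces 7 → [4]
6 → extends → [4, 6]
7 → extends → [4, 6, 7]
9 → extends → [4, 6, 7, 9]
22 → extends → [4, 6, 7, 9, 22]
26 → extends → [4, 6, 7, 9, 22, 26]
20 → replaces 22 → [4, 6, 7, 9, 20, 26]
22 → replaces 26 → [4, 6, 7, 9, 20, 22]
12 → replaces 20 → [4, 6, 7, 9, 12, 22]
18 → replaces 22 → [4, 6, 7, 9, 12, 18]
Six tails, so the longest strictly increasing subsequence has length 6 (e.g. 4, 6, 7, 9, 22, 26).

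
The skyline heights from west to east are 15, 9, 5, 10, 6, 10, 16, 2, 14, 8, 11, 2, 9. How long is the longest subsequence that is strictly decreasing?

Negate each value so 'decreasing' becomes 'increasing', then run patience tails on the negated sequence:
-15 → extends → [-15]
-9 → extends → [-15, -9]
-5 → extends → [-15, -9, -5]
-10 → replaces -9 → [-15, -10, -5]
-6 → replaces -5 → [-15, -10, -6]
-10 → already a tail → [-15, -10, -6]
-16 → replaces -15 → [-16, -10, -6]
-2 → extends → [-16, -10, -6, -2]
-14 → replaces -10 → [-16, -14, -6, -2]
-8 → replaces -6 → [-16, -14, -8, -2]
-11 → replaces -8 → [-16, -14, -11, -2]
-2 → already a tail → [-16, -14, -11, -2]
-9 → replaces -2 → [-16, -14, -11, -9]
Four tails, so the longest strictly decreasing subsequence of the original has length 4.

4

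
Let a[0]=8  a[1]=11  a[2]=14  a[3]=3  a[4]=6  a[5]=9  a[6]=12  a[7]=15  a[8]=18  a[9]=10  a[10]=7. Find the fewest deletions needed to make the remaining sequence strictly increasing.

Fewest deletions = n − (longest strictly increasing subsequence).
i:      0  1  2  3  4  5  6  7  8  9 10
a[i]:   8 11 14  3  6  9 12 15 18 10  7
dp:     1  2  3  1  2  3  4  5  6  4  3
max dp = 6, so deletions = 11 − 6 = 5.

5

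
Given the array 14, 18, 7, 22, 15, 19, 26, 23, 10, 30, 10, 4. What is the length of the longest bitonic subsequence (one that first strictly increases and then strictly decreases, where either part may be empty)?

inc[i] = longest strictly increasing subsequence ending at i; dec[i] = longest strictly decreasing subsequence starting at i:
i:      1  2  3  4  5  6  7  8  9 10 11 12
a[i]:  14 18  7 22 15 19 26 23 10 30 10  4
inc:    1  2  1  3  2  3  4  4  2  5  2  1
dec:    3  4  2  4  3  3  4  3  2  3  2  1
Best peak at i=7 (value 26): inc=4, dec=4, length 4+4−1 = 7.

7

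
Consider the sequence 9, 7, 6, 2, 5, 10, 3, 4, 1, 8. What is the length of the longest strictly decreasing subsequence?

6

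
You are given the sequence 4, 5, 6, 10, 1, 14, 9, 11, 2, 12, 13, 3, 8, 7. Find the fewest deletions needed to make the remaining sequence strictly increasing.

7

Fewest deletions = n − (longest strictly increasing subsequence).
i:      1  2  3  4  5  6  7  8  9 10 11 12 13 14
a[i]:   4  5  6 10  1 14  9 11  2 12 13  3  8  7
dp:     1  2  3  4  1  5  4  5  2  6  7  3  4  4
max dp = 7, so deletions = 14 − 7 = 7.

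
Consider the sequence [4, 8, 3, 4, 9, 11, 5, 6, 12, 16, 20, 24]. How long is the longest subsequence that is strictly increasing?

8

Track the smallest tail for each achievable length (strict):
4 → extends → [4]
8 → extends → [4, 8]
3 → replaces 4 → [3, 8]
4 → replaces 8 → [3, 4]
9 → extends → [3, 4, 9]
11 → extends → [3, 4, 9, 11]
5 → replaces 9 → [3, 4, 5, 11]
6 → replaces 11 → [3, 4, 5, 6]
12 → extends → [3, 4, 5, 6, 12]
16 → extends → [3, 4, 5, 6, 12, 16]
20 → extends → [3, 4, 5, 6, 12, 16, 20]
24 → extends → [3, 4, 5, 6, 12, 16, 20, 24]
Eight tails, so the longest strictly increasing subsequence has length 8 (e.g. 4, 8, 9, 11, 12, 16, 20, 24).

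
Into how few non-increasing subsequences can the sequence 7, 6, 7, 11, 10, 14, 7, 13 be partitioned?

4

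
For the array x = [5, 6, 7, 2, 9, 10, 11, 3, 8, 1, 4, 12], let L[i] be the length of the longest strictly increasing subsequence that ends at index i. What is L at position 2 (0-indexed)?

3

dp[i] = 1 + max{dp[j] : j<i, x[j]<x[i]} (or 1 if no such j):
i:      0  1  2  3  4  5  6  7  8  9 10 11
x[i]:   5  6  7  2  9 10 11  3  8  1  4 12
dp:     1  2  3  1  4  5  6  2  4  1  3  7
At index 2 the value is 3.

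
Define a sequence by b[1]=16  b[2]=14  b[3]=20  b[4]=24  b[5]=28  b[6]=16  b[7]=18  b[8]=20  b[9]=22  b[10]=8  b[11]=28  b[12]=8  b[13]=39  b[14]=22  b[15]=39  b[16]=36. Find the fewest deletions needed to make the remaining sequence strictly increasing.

9

Fewest deletions = n − (longest strictly increasing subsequence).
i:      1  2  3  4  5  6  7  8  9 10 11 12 13 14 15 16
b[i]:  16 14 20 24 28 16 18 20 22  8 28  8 39 22 39 36
dp:     1  1  2  3  4  2  3  4  5  1  6  1  7  5  7  7
max dp = 7, so deletions = 16 − 7 = 9.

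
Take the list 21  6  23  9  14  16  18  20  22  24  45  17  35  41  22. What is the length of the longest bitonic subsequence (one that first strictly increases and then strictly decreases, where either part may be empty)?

11

inc[i] = longest strictly increasing subsequence ending at i; dec[i] = longest strictly decreasing subsequence starting at i:
i:      1  2  3  4  5  6  7  8  9 10 11 12 13 14 15
a[i]:  21  6 23  9 14 16 18 20 22 24 45 17 35 41 22
inc:    1  1  2  2  3  4  5  6  7  8  9  5  9 10  7
dec:    3  1  3  1  1  1  2  2  2  2  3  1  2  2  1
Best peak at i=11 (value 45): inc=9, dec=3, length 9+3−1 = 11.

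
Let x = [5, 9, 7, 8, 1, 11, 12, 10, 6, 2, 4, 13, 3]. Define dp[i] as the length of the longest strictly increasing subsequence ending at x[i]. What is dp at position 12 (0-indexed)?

3

dp[i] = 1 + max{dp[j] : j<i, x[j]<x[i]} (or 1 if no such j):
i:      0  1  2  3  4  5  6  7  8  9 10 11 12
x[i]:   5  9  7  8  1 11 12 10  6  2  4 13  3
dp:     1  2  2  3  1  4  5  4  2  2  3  6  3
At index 12 the value is 3.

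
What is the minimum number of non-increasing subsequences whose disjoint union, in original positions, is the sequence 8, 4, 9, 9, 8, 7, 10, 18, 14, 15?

5

The minimum number of non-increasing subsequences covering a sequence equals the length of its longest strictly increasing subsequence.
LIS length is 5 (e.g. 8, 9, 10, 14, 15), so 5 piles are needed.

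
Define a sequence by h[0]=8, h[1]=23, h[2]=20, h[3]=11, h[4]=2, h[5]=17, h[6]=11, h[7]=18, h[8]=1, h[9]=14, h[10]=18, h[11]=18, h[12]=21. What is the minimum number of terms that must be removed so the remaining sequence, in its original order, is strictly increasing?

8

Fewest deletions = n − (longest strictly increasing subsequence).
i:      0  1  2  3  4  5  6  7  8  9 10 11 12
h[i]:   8 23 20 11  2 17 11 18  1 14 18 18 21
dp:     1  2  2  2  1  3  2  4  1  3  4  4  5
max dp = 5, so deletions = 13 − 5 = 8.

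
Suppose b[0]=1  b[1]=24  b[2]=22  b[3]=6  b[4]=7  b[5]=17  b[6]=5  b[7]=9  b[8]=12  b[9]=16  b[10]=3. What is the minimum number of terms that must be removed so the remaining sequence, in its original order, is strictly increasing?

5

Fewest deletions = n − (longest strictly increasing subsequence).
Patience tails:
1 → extends → [1]
24 → extends → [1, 24]
22 → replaces 24 → [1, 22]
6 → replaces 22 → [1, 6]
7 → extends → [1, 6, 7]
17 → extends → [1, 6, 7, 17]
5 → replaces 6 → [1, 5, 7, 17]
9 → replaces 17 → [1, 5, 7, 9]
12 → extends → [1, 5, 7, 9, 12]
16 → extends → [1, 5, 7, 9, 12, 16]
3 → replaces 5 → [1, 3, 7, 9, 12, 16]
Longest strictly increasing subsequence has length 6, so deletions = 11 − 6 = 5.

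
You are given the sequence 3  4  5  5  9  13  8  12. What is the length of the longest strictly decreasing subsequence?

2

Negate each value so 'decreasing' becomes 'increasing', then run patience tails on the negated sequence:
-3 → extends → [-3]
-4 → replaces -3 → [-4]
-5 → replaces -4 → [-5]
-5 → already a tail → [-5]
-9 → replaces -5 → [-9]
-13 → replaces -9 → [-13]
-8 → extends → [-13, -8]
-12 → replaces -8 → [-13, -12]
Two tails, so the longest strictly decreasing subsequence of the original has length 2.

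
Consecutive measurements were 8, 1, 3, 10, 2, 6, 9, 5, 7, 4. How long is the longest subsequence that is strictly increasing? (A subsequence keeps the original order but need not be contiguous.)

Track the smallest tail for each achievable length (strict):
8 → extends → [8]
1 → replaces 8 → [1]
3 → extends → [1, 3]
10 → extends → [1, 3, 10]
2 → replaces 3 → [1, 2, 10]
6 → replaces 10 → [1, 2, 6]
9 → extends → [1, 2, 6, 9]
5 → replaces 6 → [1, 2, 5, 9]
7 → replaces 9 → [1, 2, 5, 7]
4 → replaces 5 → [1, 2, 4, 7]
Four tails, so the longest strictly increasing subsequence has length 4 (e.g. 1, 3, 6, 9).

4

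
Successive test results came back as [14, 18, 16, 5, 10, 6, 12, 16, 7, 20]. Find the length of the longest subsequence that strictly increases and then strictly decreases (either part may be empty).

5

inc[i] = longest strictly increasing subsequence ending at i; dec[i] = longest strictly decreasing subsequence starting at i:
i:      1  2  3  4  5  6  7  8  9 10
a[i]:  14 18 16  5 10  6 12 16  7 20
inc:    1  2  2  1  2  2  3  4  3  5
dec:    3  4  3  1  2  1  2  2  1  1
Best peak at i=2 (value 18): inc=2, dec=4, length 2+4−1 = 5.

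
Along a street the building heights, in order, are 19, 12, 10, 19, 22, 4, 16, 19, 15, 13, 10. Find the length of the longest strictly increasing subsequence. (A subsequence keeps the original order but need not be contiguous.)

Track the smallest tail for each achievable length (strict):
19 → extends → [19]
12 → replaces 19 → [12]
10 → replaces 12 → [10]
19 → extends → [10, 19]
22 → extends → [10, 19, 22]
4 → replaces 10 → [4, 19, 22]
16 → replaces 19 → [4, 16, 22]
19 → replaces 22 → [4, 16, 19]
15 → replaces 16 → [4, 15, 19]
13 → replaces 15 → [4, 13, 19]
10 → replaces 13 → [4, 10, 19]
Three tails, so the longest strictly increasing subsequence has length 3 (e.g. 12, 19, 22).

3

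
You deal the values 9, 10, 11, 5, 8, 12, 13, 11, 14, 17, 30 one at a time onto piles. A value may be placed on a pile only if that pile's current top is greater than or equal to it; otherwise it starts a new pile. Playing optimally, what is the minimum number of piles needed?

8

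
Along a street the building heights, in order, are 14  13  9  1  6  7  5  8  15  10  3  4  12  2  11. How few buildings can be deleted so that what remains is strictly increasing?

Fewest deletions = n − (longest strictly increasing subsequence).
Patience tails:
14 → extends → [14]
13 → replaces 14 → [13]
9 → replaces 13 → [9]
1 → replaces 9 → [1]
6 → extends → [1, 6]
7 → extends → [1, 6, 7]
5 → replaces 6 → [1, 5, 7]
8 → extends → [1, 5, 7, 8]
15 → extends → [1, 5, 7, 8, 15]
10 → replaces 15 → [1, 5, 7, 8, 10]
3 → replaces 5 → [1, 3, 7, 8, 10]
4 → replaces 7 → [1, 3, 4, 8, 10]
12 → extends → [1, 3, 4, 8, 10, 12]
2 → replaces 3 → [1, 2, 4, 8, 10, 12]
11 → replaces 12 → [1, 2, 4, 8, 10, 11]
Longest strictly increasing subsequence has length 6, so deletions = 15 − 6 = 9.

9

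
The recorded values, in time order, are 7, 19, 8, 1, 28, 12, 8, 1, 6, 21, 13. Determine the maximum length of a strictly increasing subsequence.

4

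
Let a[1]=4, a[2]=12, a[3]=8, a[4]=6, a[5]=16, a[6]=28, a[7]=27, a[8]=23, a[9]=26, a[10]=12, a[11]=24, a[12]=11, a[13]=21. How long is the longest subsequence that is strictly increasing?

5

Track the smallest tail for each achievable length (strict):
4 → extends → [4]
12 → extends → [4, 12]
8 → replaces 12 → [4, 8]
6 → replaces 8 → [4, 6]
16 → extends → [4, 6, 16]
28 → extends → [4, 6, 16, 28]
27 → replaces 28 → [4, 6, 16, 27]
23 → replaces 27 → [4, 6, 16, 23]
26 → extends → [4, 6, 16, 23, 26]
12 → replaces 16 → [4, 6, 12, 23, 26]
24 → replaces 26 → [4, 6, 12, 23, 24]
11 → replaces 12 → [4, 6, 11, 23, 24]
21 → replaces 23 → [4, 6, 11, 21, 24]
Five tails, so the longest strictly increasing subsequence has length 5 (e.g. 4, 12, 16, 23, 26).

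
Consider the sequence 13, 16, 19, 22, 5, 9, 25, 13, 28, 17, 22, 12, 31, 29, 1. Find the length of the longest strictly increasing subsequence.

7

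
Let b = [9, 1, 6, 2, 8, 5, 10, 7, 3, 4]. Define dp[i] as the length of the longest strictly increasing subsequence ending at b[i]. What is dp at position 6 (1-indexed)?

3

dp[i] = 1 + max{dp[j] : j<i, b[j]<b[i]} (or 1 if no such j):
i:      1  2  3  4  5  6  7  8  9 10
b[i]:   9  1  6  2  8  5 10  7  3  4
dp:     1  1  2  2  3  3  4  4  3  4
At index 6 the value is 3.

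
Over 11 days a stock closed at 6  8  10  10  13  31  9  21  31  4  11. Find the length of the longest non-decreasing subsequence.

7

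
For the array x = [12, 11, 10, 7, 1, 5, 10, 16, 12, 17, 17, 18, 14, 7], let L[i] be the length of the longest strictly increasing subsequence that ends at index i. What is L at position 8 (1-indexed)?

dp[i] = 1 + max{dp[j] : j<i, x[j]<x[i]} (or 1 if no such j):
i:      1  2  3  4  5  6  7  8  9 10 11 12 13 14
x[i]:  12 11 10  7  1  5 10 16 12 17 17 18 14  7
dp:     1  1  1  1  1  2  3  4  4  5  5  6  5  3
At index 8 the value is 4.

4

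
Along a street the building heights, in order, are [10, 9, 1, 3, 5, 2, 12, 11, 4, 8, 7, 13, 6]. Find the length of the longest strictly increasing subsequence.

5

Let dp[i] be the length of the longest such subsequence ending at index i:
i:      1  2  3  4  5  6  7  8  9 10 11 12 13
a[i]:  10  9  1  3  5  2 12 11  4  8  7 13  6
dp:     1  1  1  2  3  2  4  4  3  4  4  5  4
Maximum dp value is 5.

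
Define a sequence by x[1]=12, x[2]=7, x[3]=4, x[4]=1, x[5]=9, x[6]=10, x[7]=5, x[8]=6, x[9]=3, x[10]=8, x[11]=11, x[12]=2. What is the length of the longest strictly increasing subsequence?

5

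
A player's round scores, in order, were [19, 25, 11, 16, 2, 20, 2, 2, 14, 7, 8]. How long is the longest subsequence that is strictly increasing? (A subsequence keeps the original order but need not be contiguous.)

3

Let dp[i] be the length of the longest such subsequence ending at index i:
i:      1  2  3  4  5  6  7  8  9 10 11
a[i]:  19 25 11 16  2 20  2  2 14  7  8
dp:     1  2  1  2  1  3  1  1  2  2  3
Maximum dp value is 3.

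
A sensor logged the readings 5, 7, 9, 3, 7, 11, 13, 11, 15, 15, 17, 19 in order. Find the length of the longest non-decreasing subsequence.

9

Let dp[i] be the length of the longest such subsequence ending at index i:
i:      1  2  3  4  5  6  7  8  9 10 11 12
a[i]:   5  7  9  3  7 11 13 11 15 15 17 19
dp:     1  2  3  1  3  4  5  5  6  7  8  9
Maximum dp value is 9.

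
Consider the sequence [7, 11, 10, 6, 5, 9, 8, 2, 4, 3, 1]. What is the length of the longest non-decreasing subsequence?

Track the smallest tail for each achievable length (allowing ties):
7 → extends → [7]
11 → extends → [7, 11]
10 → replaces 11 → [7, 10]
6 → replaces 7 → [6, 10]
5 → replaces 6 → [5, 10]
9 → replaces 10 → [5, 9]
8 → replaces 9 → [5, 8]
2 → replaces 5 → [2, 8]
4 → replaces 8 → [2, 4]
3 → replaces 4 → [2, 3]
1 → replaces 2 → [1, 3]
Two tails, so the longest non-decreasing subsequence has length 2 (e.g. 7, 11).

2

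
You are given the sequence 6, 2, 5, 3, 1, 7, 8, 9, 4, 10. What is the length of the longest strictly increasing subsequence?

6

Track the smallest tail for each achievable length (strict):
6 → extends → [6]
2 → replaces 6 → [2]
5 → extends → [2, 5]
3 → replaces 5 → [2, 3]
1 → replaces 2 → [1, 3]
7 → extends → [1, 3, 7]
8 → extends → [1, 3, 7, 8]
9 → extends → [1, 3, 7, 8, 9]
4 → replaces 7 → [1, 3, 4, 8, 9]
10 → extends → [1, 3, 4, 8, 9, 10]
Six tails, so the longest strictly increasing subsequence has length 6 (e.g. 2, 5, 7, 8, 9, 10).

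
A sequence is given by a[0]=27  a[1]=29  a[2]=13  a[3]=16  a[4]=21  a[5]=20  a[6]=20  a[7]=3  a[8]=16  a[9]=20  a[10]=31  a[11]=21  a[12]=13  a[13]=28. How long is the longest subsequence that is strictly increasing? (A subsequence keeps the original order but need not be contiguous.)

Track the smallest tail for each achievable length (strict):
27 → extends → [27]
29 → extends → [27, 29]
13 → replaces 27 → [13, 29]
16 → replaces 29 → [13, 16]
21 → extends → [13, 16, 21]
20 → replaces 21 → [13, 16, 20]
20 → already a tail → [13, 16, 20]
3 → replaces 13 → [3, 16, 20]
16 → already a tail → [3, 16, 20]
20 → already a tail → [3, 16, 20]
31 → extends → [3, 16, 20, 31]
21 → replaces 31 → [3, 16, 20, 21]
13 → replaces 16 → [3, 13, 20, 21]
28 → extends → [3, 13, 20, 21, 28]
Five tails, so the longest strictly increasing subsequence has length 5 (e.g. 13, 16, 20, 21, 28).

5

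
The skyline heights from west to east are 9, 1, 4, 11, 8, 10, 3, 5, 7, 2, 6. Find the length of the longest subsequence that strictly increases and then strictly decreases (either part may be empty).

inc[i] = longest strictly increasing subsequence ending at i; dec[i] = longest strictly decreasing subsequence starting at i:
i:      1  2  3  4  5  6  7  8  9 10 11
a[i]:   9  1  4 11  8 10  3  5  7  2  6
inc:    1  1  2  3  3  4  2  3  4  2  4
dec:    4  1  3  4  3  3  2  2  2  1  1
Best peak at i=4 (value 11): inc=3, dec=4, length 3+4−1 = 6.

6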